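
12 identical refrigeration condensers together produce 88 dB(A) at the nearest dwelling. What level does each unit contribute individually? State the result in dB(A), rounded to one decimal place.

For N identical incoherent sources L_total = L₁ + 10·log₁₀ N, so L₁ = 88 − 10·log₁₀(12) = 88 − 10.792.

77.2 dB(A)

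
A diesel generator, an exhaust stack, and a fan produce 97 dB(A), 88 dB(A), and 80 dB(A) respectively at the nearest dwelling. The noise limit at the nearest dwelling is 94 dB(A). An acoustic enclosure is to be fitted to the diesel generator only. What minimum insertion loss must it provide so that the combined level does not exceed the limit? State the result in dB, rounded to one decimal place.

4.5 dB

Everything except the diesel generator sums to 10^(88/10) + 10^(80/10) = 7.310e+08 in linear terms, 88.64 dB(A).
To meet 94 dB(A) overall, the treated diesel generator may contribute at most 10^(94/10) − 7.310e+08 = 1.781e+09, i.e. 92.51 dB(A).
Required insertion loss = 97 − 92.51 = 4.49 dB.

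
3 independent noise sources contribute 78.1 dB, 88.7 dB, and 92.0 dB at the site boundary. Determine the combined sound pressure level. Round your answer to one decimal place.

93.8 dB

For uncorrelated sources the intensities add, so convert each level to linear form, sum, and take 10·log₁₀ of the total.
Σ 10^(L/10) = 10^(78.1/10) + 10^(88.7/10) + 10^(92.0/10) = 2.391e+09.
L_total = 10·log₁₀(2.391e+09) = 93.79 dB.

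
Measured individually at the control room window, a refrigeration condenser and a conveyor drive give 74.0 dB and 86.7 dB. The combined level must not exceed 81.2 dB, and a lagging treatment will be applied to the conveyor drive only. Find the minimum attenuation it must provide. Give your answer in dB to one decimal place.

Everything except the conveyor drive sums to 10^(74.0/10) = 2.512e+07 in linear terms, 74.00 dB.
To meet 81.2 dB overall, the treated conveyor drive may contribute at most 10^(81.2/10) − 2.512e+07 = 1.067e+08, i.e. 80.28 dB.
So the conveyor drive must be reduced from 86.7 to 80.28 dB: IL = 6.42 dB.

6.4 dB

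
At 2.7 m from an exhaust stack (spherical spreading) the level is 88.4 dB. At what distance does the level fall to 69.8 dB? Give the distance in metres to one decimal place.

23.0 m

The 18.6 dB drop corresponds to a distance ratio of 10^(18.6/20) for a point source.
r₂ = 2.7·10^((88.4−69.8)/20) = 2.7·10^(18.6/20) = 22.98 m.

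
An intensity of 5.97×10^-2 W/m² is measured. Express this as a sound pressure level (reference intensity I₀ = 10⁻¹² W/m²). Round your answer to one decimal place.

I/I₀ = 5.97×10^-2/10⁻¹² = 5.97×10^10, and L = 10·log₁₀(I/I₀).
L = 10·(0.7760 + 10) = 107.76 dB.

107.8 dB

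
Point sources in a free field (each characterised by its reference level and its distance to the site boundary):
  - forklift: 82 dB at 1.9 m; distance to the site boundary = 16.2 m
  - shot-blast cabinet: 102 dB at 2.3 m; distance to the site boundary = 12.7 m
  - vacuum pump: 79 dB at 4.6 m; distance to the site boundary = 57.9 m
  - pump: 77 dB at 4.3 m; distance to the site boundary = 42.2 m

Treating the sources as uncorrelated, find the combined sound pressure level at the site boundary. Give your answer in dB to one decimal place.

87.2 dB

Propagate each source to the receiver with L = L_ref − 20·log₁₀(r/r_ref), then add intensities.
forklift: 82 − 20·log₁₀(16.2/1.9) = 82 − 18.62 = 63.38 dB.
shot-blast cabinet: 102 − 20·log₁₀(12.7/2.3) = 102 − 14.84 = 87.16 dB.
vacuum pump: 79 − 20·log₁₀(57.9/4.6) = 79 − 22.00 = 57.00 dB.
pump: 77 − 20·log₁₀(42.2/4.3) = 77 − 19.84 = 57.16 dB.
Σ 10^(L/10) = 5.230e+08 → L_total = 10·log₁₀(5.230e+08) = 87.19 dB.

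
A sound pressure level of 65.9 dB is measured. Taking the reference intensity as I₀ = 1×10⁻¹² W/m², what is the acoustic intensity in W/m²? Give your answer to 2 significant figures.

3.9e-06 W/m²

L = 10·log₁₀(I/I₀) ⇒ I = I₀·10^(L/10) = 10⁻¹² × 10^6.59.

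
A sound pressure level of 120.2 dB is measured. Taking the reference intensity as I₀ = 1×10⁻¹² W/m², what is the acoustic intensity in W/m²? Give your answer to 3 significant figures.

1.05 W/m²

I/I₀ = 10^(120.2/10) = 1.047e+12, so I = 1.047e+12 × 10⁻¹² W/m².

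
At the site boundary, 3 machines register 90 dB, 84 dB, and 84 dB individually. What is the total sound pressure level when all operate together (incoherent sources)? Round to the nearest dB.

Incoherent sources combine by intensity addition: L_total = 10·log₁₀(Σ 10^(L_i/10)).
Σ 10^(L/10) = 10^(90/10) + 10^(84/10) + 10^(84/10) = 1.502e+09.
L_total = 10·log₁₀(1.502e+09) = 91.77 dB.

92 dB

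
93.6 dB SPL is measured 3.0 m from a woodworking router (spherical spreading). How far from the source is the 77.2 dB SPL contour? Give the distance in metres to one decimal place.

For a point source L₁ − L₂ = 20·log₁₀(r₂/r₁), so r₂ = r₁·10^((L₁−L₂)/20).
r₂ = 3.0·10^((93.6−77.2)/20) = 3.0·10^(16.4/20) = 19.82 m.

19.8 m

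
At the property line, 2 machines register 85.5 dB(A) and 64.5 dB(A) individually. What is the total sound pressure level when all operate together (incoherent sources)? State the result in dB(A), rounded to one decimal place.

85.5 dB(A)

For uncorrelated sources the intensities add, so convert each level to linear form, sum, and take 10·log₁₀ of the total.
Σ 10^(L/10) = 10^(85.5/10) + 10^(64.5/10) = 3.576e+08.
L_total = 10·log₁₀(3.576e+08) = 85.53 dB(A).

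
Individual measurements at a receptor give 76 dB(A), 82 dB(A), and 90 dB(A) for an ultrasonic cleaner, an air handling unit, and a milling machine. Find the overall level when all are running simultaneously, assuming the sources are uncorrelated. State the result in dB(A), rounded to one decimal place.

90.8 dB(A)

For uncorrelated sources the intensities add, so convert each level to linear form, sum, and take 10·log₁₀ of the total.
Σ 10^(L/10) = 10^(76/10) + 10^(82/10) + 10^(90/10) = 1.198e+09.
L_total = 10·log₁₀(1.198e+09) = 90.79 dB(A).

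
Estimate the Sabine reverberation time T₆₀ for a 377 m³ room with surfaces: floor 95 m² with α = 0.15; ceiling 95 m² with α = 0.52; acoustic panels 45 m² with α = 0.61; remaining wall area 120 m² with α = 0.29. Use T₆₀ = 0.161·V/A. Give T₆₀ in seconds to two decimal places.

0.48 s

Total absorption A = 95·0.15 + 95·0.52 + 45·0.61 + 120·0.29 = 125.90 m² sabins.
T₆₀ = 0.161·V/A = 0.161·377/125.90 = 0.482 s.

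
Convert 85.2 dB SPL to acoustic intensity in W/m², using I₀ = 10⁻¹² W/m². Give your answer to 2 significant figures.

0.00033 W/m²

I/I₀ = 10^(85.2/10) = 3.311e+08, so I = 3.311e+08 × 10⁻¹² W/m².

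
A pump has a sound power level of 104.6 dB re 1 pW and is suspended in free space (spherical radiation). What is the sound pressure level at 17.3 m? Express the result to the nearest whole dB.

69 dB

L_p = L_w − 10·log₁₀(4π·r²) with r = 17.3 m.
4π·r² = 3761 m², 10·log₁₀ of that is 35.753 dB.
L_p = 104.6 − 35.753 = 68.85 dB.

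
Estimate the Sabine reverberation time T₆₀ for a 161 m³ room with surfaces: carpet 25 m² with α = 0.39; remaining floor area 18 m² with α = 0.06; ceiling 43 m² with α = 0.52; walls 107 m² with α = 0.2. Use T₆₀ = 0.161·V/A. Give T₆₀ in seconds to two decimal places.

0.47 s

A = Σ Sᵢαᵢ = 25·0.39 + 18·0.06 + 43·0.52 + 107·0.2 = 54.59 m².
T₆₀ = 0.161 × 161 / 54.59 = 0.475 s.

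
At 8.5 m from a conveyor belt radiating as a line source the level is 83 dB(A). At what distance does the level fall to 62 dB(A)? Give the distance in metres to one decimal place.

The 21.0 dB drop corresponds to a distance ratio of 10^(21.0/10) for a line source.
r₂ = 8.5·10^((83−62)/10) = 8.5·10^(21.0/10) = 1070.09 m.

1070.1 m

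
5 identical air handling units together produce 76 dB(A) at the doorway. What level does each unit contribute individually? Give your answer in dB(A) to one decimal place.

69.0 dB(A)

For N identical incoherent sources L_total = L₁ + 10·log₁₀ N, so L₁ = 76 − 10·log₁₀(5) = 76 − 6.990.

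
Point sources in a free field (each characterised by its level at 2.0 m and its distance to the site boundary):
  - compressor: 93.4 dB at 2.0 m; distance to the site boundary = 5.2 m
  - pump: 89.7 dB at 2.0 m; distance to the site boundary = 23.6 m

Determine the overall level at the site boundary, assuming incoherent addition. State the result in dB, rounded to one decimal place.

Propagate each source to the receiver with L = L_ref − 20·log₁₀(r/r_ref), then add intensities.
compressor: 93.4 − 20·log₁₀(5.2/2.0) = 93.4 − 8.30 = 85.10 dB.
pump: 89.7 − 20·log₁₀(23.6/2.0) = 89.7 − 21.44 = 68.26 dB.
Σ 10^(L/10) = 3.303e+08 → L_total = 10·log₁₀(3.303e+08) = 85.19 dB.

85.2 dB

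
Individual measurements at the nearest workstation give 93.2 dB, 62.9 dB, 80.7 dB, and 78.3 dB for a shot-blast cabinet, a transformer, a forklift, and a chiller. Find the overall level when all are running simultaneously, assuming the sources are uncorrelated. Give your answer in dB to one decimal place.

For uncorrelated sources the intensities add, so convert each level to linear form, sum, and take 10·log₁₀ of the total.
Σ 10^(L/10) = 10^(93.2/10) + 10^(62.9/10) + 10^(80.7/10) + 10^(78.3/10) = 2.276e+09.
L_total = 10·log₁₀(2.276e+09) = 93.57 dB.

93.6 dB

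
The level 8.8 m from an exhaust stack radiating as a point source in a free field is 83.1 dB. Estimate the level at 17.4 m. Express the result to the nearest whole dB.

77 dB

Spherical spreading from a point source gives a 20·log₁₀(r₂/r₁) drop.
L₂ = 83.1 − 20·log₁₀(17.4/8.8) = 83.1 − 5.921 = 77.18 dB.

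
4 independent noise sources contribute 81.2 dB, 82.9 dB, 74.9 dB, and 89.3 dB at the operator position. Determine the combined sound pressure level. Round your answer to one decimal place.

90.8 dB

For uncorrelated sources the intensities add, so convert each level to linear form, sum, and take 10·log₁₀ of the total.
Σ 10^(L/10) = 10^(81.2/10) + 10^(82.9/10) + 10^(74.9/10) + 10^(89.3/10) = 1.209e+09.
L_total = 10·log₁₀(1.209e+09) = 90.82 dB.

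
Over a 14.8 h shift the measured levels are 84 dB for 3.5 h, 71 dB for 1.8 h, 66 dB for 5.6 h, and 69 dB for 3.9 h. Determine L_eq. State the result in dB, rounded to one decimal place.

The energy average is taken in the linear domain: L_eq = 10·log₁₀[(Σ tᵢ·10^(Lᵢ/10))/T], T = 14.8 h.
Σ tᵢ·10^(Lᵢ/10) = 3.5·10^(84/10) + 1.8·10^(71/10) + 5.6·10^(66/10) + 3.9·10^(69/10) = 9.551e+08.
L_eq = 10·log₁₀(9.551e+08/14.8) = 78.10 dB.

78.1 dB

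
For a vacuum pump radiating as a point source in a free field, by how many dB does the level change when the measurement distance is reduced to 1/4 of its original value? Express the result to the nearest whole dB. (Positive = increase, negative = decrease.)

With spherical spreading the level changes by −20·log₁₀(r₂/r₁).
ΔL = −20·log₁₀(0.25) = +12.04 dB.

+12 dB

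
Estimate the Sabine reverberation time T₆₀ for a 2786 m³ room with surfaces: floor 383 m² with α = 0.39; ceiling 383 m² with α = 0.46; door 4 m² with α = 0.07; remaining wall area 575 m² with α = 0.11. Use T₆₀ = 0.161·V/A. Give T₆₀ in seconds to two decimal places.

1.15 s

Summing Sᵢαᵢ: 383·0.39 + 383·0.46 + 4·0.07 + 575·0.11 = 389.08 m².
T₆₀ = 0.161·V/A = 0.161·2786/389.08 = 1.153 s.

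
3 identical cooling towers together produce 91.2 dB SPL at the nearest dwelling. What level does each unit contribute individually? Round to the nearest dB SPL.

3 equal contributions raise the level by 10·log₁₀ 3 = 4.771 dB, so each unit alone gives 91.2 − 4.771.

86 dB SPL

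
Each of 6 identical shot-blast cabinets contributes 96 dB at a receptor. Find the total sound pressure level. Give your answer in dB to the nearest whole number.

104 dB

With 6 equal, uncorrelated contributions the intensity is 6× that of one unit, giving a rise of 10·log₁₀ 6.
L_total = 96 + 10·log₁₀(6) = 96 + 7.782 = 103.78 dB.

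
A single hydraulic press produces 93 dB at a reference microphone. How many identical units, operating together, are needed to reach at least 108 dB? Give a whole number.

32

Need L₁ + 10·log₁₀ N ≥ 108, i.e. log₁₀ N ≥ 1.50.
N ≥ 10^(15.0/10) = 31.623, so N = 32.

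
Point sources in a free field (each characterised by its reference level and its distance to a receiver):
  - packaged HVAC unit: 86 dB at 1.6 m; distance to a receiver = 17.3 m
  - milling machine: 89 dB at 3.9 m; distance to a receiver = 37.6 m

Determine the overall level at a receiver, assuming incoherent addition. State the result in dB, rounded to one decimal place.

70.8 dB

Propagate each source to the receiver with L = L_ref − 20·log₁₀(r/r_ref), then add intensities.
packaged HVAC unit: 86 − 20·log₁₀(17.3/1.6) = 86 − 20.68 = 65.32 dB.
milling machine: 89 − 20·log₁₀(37.6/3.9) = 89 − 19.68 = 69.32 dB.
Σ 10^(L/10) = 1.195e+07 → L_total = 10·log₁₀(1.195e+07) = 70.77 dB.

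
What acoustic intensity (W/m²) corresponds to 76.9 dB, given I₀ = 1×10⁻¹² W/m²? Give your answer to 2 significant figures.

L = 10·log₁₀(I/I₀) ⇒ I = I₀·10^(L/10) = 10⁻¹² × 10^7.69.

4.9e-05 W/m²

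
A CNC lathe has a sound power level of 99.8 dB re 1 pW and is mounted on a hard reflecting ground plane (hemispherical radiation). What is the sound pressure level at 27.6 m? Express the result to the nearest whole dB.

The power spreads over a hemisphere of area 2π·r², so L_p = L_w − 10·log₁₀(2π·r²).
2π·r² = 4786 m², 10·log₁₀ of that is 36.800 dB.
L_p = 99.8 − 36.800 = 63.00 dB.

63 dB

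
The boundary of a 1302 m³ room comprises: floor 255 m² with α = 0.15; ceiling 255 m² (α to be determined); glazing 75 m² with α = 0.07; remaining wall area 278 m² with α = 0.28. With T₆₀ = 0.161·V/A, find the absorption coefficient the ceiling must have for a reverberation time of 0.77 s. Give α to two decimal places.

From T₆₀ = 0.161·V/A, the target T₆₀ = 0.77 s needs A = 0.161·1302/0.77 = 272.24 m².
Absorption from the other surfaces = 255·0.15 + 75·0.07 + 278·0.28 = 121.34 m², so the ceiling must supply 150.90 m² over 255 m².
α = 150.90/255 = 0.592.

0.59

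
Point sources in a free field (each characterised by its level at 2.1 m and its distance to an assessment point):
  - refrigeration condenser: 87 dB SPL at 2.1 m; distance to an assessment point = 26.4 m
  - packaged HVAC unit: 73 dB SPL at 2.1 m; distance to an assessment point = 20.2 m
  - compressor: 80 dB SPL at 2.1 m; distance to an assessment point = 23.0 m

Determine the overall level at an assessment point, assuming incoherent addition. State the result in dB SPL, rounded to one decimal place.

First find each source's level at the receiver (point-source: −20·log₁₀(r/r_ref)), then combine on an intensity basis.
refrigeration condenser: 87 − 20·log₁₀(26.4/2.1) = 87 − 21.99 = 65.01 dB SPL.
packaged HVAC unit: 73 − 20·log₁₀(20.2/2.1) = 73 − 19.66 = 53.34 dB SPL.
compressor: 80 − 20·log₁₀(23.0/2.1) = 80 − 20.79 = 59.21 dB SPL.
Σ 10^(L/10) = 4.221e+06 → L_total = 10·log₁₀(4.221e+06) = 66.25 dB SPL.

66.3 dB SPL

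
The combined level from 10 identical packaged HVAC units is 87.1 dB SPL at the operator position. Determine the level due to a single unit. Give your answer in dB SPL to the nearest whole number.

Dividing the total intensity by 10 lowers the level by 10·log₁₀ 10 = 10.000 dB: L₁ = 87.1 − 10.000.

77 dB SPL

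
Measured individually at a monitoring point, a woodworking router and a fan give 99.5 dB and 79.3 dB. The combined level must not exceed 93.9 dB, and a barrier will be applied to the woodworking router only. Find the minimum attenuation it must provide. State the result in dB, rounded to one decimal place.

5.8 dB

Everything except the woodworking router sums to 10^(79.3/10) = 8.511e+07 in linear terms, 79.30 dB.
The limit corresponds to 10^(93.9/10) = 2.455e+09; subtracting the fixed part leaves 2.370e+09 for the woodworking router, i.e. 93.75 dB.
So the woodworking router must be reduced from 99.5 to 93.75 dB: IL = 5.75 dB.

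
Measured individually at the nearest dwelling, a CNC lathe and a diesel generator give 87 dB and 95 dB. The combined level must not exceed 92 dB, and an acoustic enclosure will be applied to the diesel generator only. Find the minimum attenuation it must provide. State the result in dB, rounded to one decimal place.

4.7 dB

Everything except the diesel generator sums to 10^(87/10) = 5.012e+08 in linear terms, 87.00 dB.
To meet 92 dB overall, the treated diesel generator may contribute at most 10^(92/10) − 5.012e+08 = 1.084e+09, i.e. 90.35 dB.
Required insertion loss = 95 − 90.35 = 4.65 dB.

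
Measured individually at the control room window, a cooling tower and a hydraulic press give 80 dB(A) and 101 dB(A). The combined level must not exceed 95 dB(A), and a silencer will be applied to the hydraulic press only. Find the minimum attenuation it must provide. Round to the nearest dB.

6 dB

Everything except the hydraulic press sums to 10^(80/10) = 1.000e+08 in linear terms, 80.00 dB(A).
The limit corresponds to 10^(95/10) = 3.162e+09; subtracting the fixed part leaves 3.062e+09 for the hydraulic press, i.e. 94.86 dB(A).
So the hydraulic press must be reduced from 101 to 94.86 dB(A): IL = 6.14 dB.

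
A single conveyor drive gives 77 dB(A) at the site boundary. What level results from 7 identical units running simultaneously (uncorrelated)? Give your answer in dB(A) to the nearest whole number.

With 7 equal, uncorrelated contributions the intensity is 7× that of one unit, giving a rise of 10·log₁₀ 7.
L_total = 77 + 10·log₁₀(7) = 77 + 8.451 = 85.45 dB(A).

85 dB(A)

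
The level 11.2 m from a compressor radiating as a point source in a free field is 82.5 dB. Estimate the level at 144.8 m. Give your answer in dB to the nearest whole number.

60 dB

For a point source, L₂ = L₁ − 20·log₁₀(r₂/r₁).
L₂ = 82.5 − 20·log₁₀(144.8/11.2) = 82.5 − 22.231 = 60.27 dB.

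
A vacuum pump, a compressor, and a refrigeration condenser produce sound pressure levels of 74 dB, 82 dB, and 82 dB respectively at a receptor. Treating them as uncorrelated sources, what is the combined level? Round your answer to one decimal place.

For uncorrelated sources the intensities add, so convert each level to linear form, sum, and take 10·log₁₀ of the total.
Σ 10^(L/10) = 10^(74/10) + 10^(82/10) + 10^(82/10) = 3.421e+08.
L_total = 10·log₁₀(3.421e+08) = 85.34 dB.

85.3 dB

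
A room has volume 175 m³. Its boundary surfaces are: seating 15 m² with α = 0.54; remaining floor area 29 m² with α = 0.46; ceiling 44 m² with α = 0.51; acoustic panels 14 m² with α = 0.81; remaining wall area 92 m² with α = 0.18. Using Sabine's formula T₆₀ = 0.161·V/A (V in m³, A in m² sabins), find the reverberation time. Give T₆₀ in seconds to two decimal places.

Summing Sᵢαᵢ: 15·0.54 + 29·0.46 + 44·0.51 + 14·0.81 + 92·0.18 = 71.78 m².
T₆₀ = 0.161 × 175 / 71.78 = 0.393 s.

0.39 s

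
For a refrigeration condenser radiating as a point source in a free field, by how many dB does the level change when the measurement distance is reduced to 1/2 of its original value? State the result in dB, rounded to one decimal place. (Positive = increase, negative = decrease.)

+6.0 dB

Point-source spreading: ΔL = −20·log₁₀(r₂/r₁).
ΔL = −20·log₁₀(0.5) = +6.02 dB.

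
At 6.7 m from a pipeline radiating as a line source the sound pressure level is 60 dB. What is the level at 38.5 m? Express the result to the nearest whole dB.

52 dB

Cylindrical spreading from a line source gives a 10·log₁₀(r₂/r₁) drop.
L₂ = 60 − 10·log₁₀(38.5/6.7) = 60 − 7.594 = 52.41 dB.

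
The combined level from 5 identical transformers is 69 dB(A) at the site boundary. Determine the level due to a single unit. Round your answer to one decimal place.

Dividing the total intensity by 5 lowers the level by 10·log₁₀ 5 = 6.990 dB: L₁ = 69 − 6.990.

62.0 dB(A)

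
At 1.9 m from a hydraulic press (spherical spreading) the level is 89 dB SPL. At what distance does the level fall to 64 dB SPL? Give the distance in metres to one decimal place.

33.8 m

The 25.0 dB drop corresponds to a distance ratio of 10^(25.0/20) for a point source.
r₂ = 1.9·10^((89−64)/20) = 1.9·10^(25.0/20) = 33.79 m.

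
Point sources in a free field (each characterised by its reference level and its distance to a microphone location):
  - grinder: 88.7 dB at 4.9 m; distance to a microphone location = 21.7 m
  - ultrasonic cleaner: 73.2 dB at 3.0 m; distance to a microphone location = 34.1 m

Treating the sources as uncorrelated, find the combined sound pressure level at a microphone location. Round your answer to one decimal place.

Apply inverse-square spreading to bring every level to the receiver, then sum 10^(L/10).
grinder: 88.7 − 20·log₁₀(21.7/4.9) = 88.7 − 12.93 = 75.77 dB.
ultrasonic cleaner: 73.2 − 20·log₁₀(34.1/3.0) = 73.2 − 21.11 = 52.09 dB.
Σ 10^(L/10) = 3.796e+07 → L_total = 10·log₁₀(3.796e+07) = 75.79 dB.

75.8 dB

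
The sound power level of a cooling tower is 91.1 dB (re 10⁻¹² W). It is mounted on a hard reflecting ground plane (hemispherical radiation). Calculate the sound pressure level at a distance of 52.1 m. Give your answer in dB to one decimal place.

48.8 dB

Free-field hemispherical radiation: L_p = L_w − 10·log₁₀(2π·r²), r = 52.1 m.
2π·r² = 1.706e+04 m², 10·log₁₀ of that is 42.319 dB.
L_p = 91.1 − 42.319 = 48.78 dB.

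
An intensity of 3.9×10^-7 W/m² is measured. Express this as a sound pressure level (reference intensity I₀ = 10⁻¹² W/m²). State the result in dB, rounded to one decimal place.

55.9 dB

Dividing by I₀ shifts the exponent by 12: I/I₀ = 3.9×10^5.
L = 10·(0.5911 + 5) = 55.91 dB.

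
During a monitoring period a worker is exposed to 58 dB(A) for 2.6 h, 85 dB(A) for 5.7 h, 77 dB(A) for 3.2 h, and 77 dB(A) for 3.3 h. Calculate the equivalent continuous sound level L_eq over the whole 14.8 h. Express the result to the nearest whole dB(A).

L_eq = 10·log₁₀[(1/T)·Σ tᵢ·10^(Lᵢ/10)] with T = 14.8 h.
Σ tᵢ·10^(Lᵢ/10) = 2.6·10^(58/10) + 5.7·10^(85/10) + 3.2·10^(77/10) + 3.3·10^(77/10) = 2.130e+09.
L_eq = 10·log₁₀(2.130e+09/14.8) = 81.58 dB(A).

82 dB(A)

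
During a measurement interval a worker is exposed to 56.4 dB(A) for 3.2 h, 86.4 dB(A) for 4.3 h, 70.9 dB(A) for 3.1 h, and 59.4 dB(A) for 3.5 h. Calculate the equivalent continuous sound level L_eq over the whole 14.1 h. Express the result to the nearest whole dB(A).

81 dB(A)

L_eq = 10·log₁₀[(1/T)·Σ tᵢ·10^(Lᵢ/10)] with T = 14.1 h.
Σ tᵢ·10^(Lᵢ/10) = 3.2·10^(56.4/10) + 4.3·10^(86.4/10) + 3.1·10^(70.9/10) + 3.5·10^(59.4/10) = 1.920e+09.
L_eq = 10·log₁₀(1.920e+09/14.1) = 81.34 dB(A).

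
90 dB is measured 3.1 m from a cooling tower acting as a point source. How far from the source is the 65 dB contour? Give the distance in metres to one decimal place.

55.1 m

For a point source L₁ − L₂ = 20·log₁₀(r₂/r₁), so r₂ = r₁·10^((L₁−L₂)/20).
r₂ = 3.1·10^((90−65)/20) = 3.1·10^(25.0/20) = 55.13 m.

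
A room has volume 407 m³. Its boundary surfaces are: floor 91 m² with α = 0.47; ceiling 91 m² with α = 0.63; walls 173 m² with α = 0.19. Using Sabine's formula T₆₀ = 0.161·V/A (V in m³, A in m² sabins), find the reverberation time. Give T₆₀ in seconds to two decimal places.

Summing Sᵢαᵢ: 91·0.47 + 91·0.63 + 173·0.19 = 132.97 m².
T₆₀ = 0.161 × 407 / 132.97 = 0.493 s.

0.49 s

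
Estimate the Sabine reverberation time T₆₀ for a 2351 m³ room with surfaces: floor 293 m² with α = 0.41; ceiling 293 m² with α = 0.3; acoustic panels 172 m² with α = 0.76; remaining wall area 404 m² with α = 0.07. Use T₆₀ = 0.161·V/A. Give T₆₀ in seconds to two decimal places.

1.03 s

A = Σ Sᵢαᵢ = 293·0.41 + 293·0.3 + 172·0.76 + 404·0.07 = 367.03 m².
T₆₀ = 0.161·V/A = 0.161·2351/367.03 = 1.031 s.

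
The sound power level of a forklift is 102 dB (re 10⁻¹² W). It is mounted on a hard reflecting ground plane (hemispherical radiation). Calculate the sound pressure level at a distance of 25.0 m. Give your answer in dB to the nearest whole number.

The power spreads over a hemisphere of area 2π·r², so L_p = L_w − 10·log₁₀(2π·r²).
2π·r² = 3927 m², 10·log₁₀ of that is 35.941 dB.
L_p = 102 − 35.941 = 66.06 dB.

66 dB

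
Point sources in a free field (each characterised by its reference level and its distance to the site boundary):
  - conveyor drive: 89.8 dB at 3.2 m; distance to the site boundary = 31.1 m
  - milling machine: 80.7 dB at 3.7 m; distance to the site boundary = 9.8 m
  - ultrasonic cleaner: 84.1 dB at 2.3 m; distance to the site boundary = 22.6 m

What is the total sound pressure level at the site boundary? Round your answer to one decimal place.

Propagate each source to the receiver with L = L_ref − 20·log₁₀(r/r_ref), then add intensities.
conveyor drive: 89.8 − 20·log₁₀(31.1/3.2) = 89.8 − 19.75 = 70.05 dB.
milling machine: 80.7 − 20·log₁₀(9.8/3.7) = 80.7 − 8.46 = 72.24 dB.
ultrasonic cleaner: 84.1 − 20·log₁₀(22.6/2.3) = 84.1 − 19.85 = 64.25 dB.
Σ 10^(L/10) = 2.952e+07 → L_total = 10·log₁₀(2.952e+07) = 74.70 dB.

74.7 dB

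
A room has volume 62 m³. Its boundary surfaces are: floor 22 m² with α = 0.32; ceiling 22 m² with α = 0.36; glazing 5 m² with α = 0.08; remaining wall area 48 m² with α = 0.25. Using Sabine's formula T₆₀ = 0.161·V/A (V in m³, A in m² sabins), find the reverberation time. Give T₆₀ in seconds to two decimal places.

Total absorption A = 22·0.32 + 22·0.36 + 5·0.08 + 48·0.25 = 27.36 m² sabins.
T₆₀ = 0.161·V/A = 0.161·62/27.36 = 0.365 s.

0.36 s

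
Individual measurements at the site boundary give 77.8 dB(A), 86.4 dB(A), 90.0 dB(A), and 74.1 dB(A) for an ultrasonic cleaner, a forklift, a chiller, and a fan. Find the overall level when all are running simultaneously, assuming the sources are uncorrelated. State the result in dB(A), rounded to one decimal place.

Incoherent sources combine by intensity addition: L_total = 10·log₁₀(Σ 10^(L_i/10)).
Σ 10^(L/10) = 10^(77.8/10) + 10^(86.4/10) + 10^(90.0/10) + 10^(74.1/10) = 1.522e+09.
L_total = 10·log₁₀(1.522e+09) = 91.83 dB(A).

91.8 dB(A)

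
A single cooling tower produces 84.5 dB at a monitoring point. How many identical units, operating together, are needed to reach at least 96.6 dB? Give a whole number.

Need L₁ + 10·log₁₀ N ≥ 96.6, i.e. log₁₀ N ≥ 1.21.
N ≥ 10^(12.1/10) = 16.218, so N = 17.

17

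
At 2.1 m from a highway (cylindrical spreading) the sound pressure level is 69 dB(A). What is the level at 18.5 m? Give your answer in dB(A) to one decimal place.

Cylindrical spreading from a line source gives a 10·log₁₀(r₂/r₁) drop.
L₂ = 69 − 10·log₁₀(18.5/2.1) = 69 − 9.450 = 59.55 dB(A).

59.6 dB(A)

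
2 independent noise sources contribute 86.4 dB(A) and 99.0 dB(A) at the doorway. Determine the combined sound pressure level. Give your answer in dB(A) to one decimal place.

Incoherent sources combine by intensity addition: L_total = 10·log₁₀(Σ 10^(L_i/10)).
Σ 10^(L/10) = 10^(86.4/10) + 10^(99.0/10) = 8.380e+09.
L_total = 10·log₁₀(8.380e+09) = 99.23 dB(A).

99.2 dB(A)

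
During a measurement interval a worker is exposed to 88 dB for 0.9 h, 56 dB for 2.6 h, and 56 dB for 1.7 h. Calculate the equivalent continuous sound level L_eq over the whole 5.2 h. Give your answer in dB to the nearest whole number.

L_eq = 10·log₁₀[(1/T)·Σ tᵢ·10^(Lᵢ/10)] with T = 5.2 h.
Σ tᵢ·10^(Lᵢ/10) = 0.9·10^(88/10) + 2.6·10^(56/10) + 1.7·10^(56/10) = 5.696e+08.
L_eq = 10·log₁₀(5.696e+08/5.2) = 80.40 dB.

80 dB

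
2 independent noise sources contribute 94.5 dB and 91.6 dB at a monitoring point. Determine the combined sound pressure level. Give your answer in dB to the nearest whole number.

Incoherent sources combine by intensity addition: L_total = 10·log₁₀(Σ 10^(L_i/10)).
Σ 10^(L/10) = 10^(94.5/10) + 10^(91.6/10) = 4.264e+09.
L_total = 10·log₁₀(4.264e+09) = 96.30 dB.

96 dB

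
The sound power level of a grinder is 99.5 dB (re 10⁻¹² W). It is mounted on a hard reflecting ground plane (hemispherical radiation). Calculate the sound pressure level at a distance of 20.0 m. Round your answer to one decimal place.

65.5 dB

The power spreads over a hemisphere of area 2π·r², so L_p = L_w − 10·log₁₀(2π·r²).
2π·r² = 2513 m², 10·log₁₀ of that is 34.002 dB.
L_p = 99.5 − 34.002 = 65.50 dB.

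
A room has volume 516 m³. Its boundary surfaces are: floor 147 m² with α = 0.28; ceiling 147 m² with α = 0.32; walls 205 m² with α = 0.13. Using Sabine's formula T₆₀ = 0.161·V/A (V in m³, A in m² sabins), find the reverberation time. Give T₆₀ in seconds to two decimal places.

0.72 s

A = Σ Sᵢαᵢ = 147·0.28 + 147·0.32 + 205·0.13 = 114.85 m².
T₆₀ = 0.161 × 516 / 114.85 = 0.723 s.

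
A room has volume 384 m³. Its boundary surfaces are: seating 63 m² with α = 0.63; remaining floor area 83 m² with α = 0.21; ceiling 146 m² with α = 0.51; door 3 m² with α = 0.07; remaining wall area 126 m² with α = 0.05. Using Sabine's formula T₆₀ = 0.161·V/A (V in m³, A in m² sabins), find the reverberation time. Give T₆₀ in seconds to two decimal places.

A = Σ Sᵢαᵢ = 63·0.63 + 83·0.21 + 146·0.51 + 3·0.07 + 126·0.05 = 138.09 m².
T₆₀ = 0.161·V/A = 0.161·384/138.09 = 0.448 s.

0.45 s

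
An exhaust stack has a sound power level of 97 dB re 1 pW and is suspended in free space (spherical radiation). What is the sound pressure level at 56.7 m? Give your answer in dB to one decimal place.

50.9 dB

L_p = L_w − 10·log₁₀(4π·r²) with r = 56.7 m.
4π·r² = 4.04e+04 m², 10·log₁₀ of that is 46.064 dB.
L_p = 97 − 46.064 = 50.94 dB.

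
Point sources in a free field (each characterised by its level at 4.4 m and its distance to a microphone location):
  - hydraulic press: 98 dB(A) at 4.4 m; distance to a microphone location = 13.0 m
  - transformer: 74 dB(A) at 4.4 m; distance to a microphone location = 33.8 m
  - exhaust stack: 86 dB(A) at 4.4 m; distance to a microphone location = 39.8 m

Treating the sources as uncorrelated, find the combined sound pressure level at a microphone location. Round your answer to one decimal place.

Propagate each source to the receiver with L = L_ref − 20·log₁₀(r/r_ref), then add intensities.
hydraulic press: 98 − 20·log₁₀(13.0/4.4) = 98 − 9.41 = 88.59 dB(A).
transformer: 74 − 20·log₁₀(33.8/4.4) = 74 − 17.71 = 56.29 dB(A).
exhaust stack: 86 − 20·log₁₀(39.8/4.4) = 86 − 19.13 = 66.87 dB(A).
Σ 10^(L/10) = 7.281e+08 → L_total = 10·log₁₀(7.281e+08) = 88.62 dB(A).

88.6 dB(A)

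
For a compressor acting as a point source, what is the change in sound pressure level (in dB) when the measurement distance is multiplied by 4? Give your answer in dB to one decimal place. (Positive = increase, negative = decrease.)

A point source loses 6 dB per doubling of distance; generally ΔL = −20·log₁₀(r₂/r₁).
ΔL = −20·log₁₀(4) = -12.04 dB.

-12.0 dB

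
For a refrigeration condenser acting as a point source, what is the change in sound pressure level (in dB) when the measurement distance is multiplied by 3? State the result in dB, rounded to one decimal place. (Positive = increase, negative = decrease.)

With spherical spreading the level changes by −20·log₁₀(r₂/r₁).
ΔL = −20·log₁₀(3) = -9.54 dB.

-9.5 dB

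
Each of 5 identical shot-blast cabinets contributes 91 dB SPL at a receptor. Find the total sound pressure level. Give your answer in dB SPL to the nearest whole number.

98 dB SPL

L_total = L₁ + 10·log₁₀ N for N identical incoherent sources.
L_total = 91 + 10·log₁₀(5) = 91 + 6.990 = 97.99 dB SPL.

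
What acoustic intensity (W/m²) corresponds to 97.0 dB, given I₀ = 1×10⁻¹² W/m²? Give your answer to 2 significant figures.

0.0050 W/m²

L = 10·log₁₀(I/I₀) ⇒ I = I₀·10^(L/10) = 10⁻¹² × 10^9.70.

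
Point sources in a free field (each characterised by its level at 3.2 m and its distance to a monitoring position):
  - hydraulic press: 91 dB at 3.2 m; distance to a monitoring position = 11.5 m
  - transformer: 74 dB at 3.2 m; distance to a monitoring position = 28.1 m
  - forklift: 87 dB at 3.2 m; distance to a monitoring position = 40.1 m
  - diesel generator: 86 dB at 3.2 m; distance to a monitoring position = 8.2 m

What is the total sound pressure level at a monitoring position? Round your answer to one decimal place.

Apply inverse-square spreading to bring every level to the receiver, then sum 10^(L/10).
hydraulic press: 91 − 20·log₁₀(11.5/3.2) = 91 − 11.11 = 79.89 dB.
transformer: 74 − 20·log₁₀(28.1/3.2) = 74 − 18.87 = 55.13 dB.
forklift: 87 − 20·log₁₀(40.1/3.2) = 87 − 21.96 = 65.04 dB.
diesel generator: 86 − 20·log₁₀(8.2/3.2) = 86 − 8.17 = 77.83 dB.
Σ 10^(L/10) = 1.616e+08 → L_total = 10·log₁₀(1.616e+08) = 82.09 dB.

82.1 dB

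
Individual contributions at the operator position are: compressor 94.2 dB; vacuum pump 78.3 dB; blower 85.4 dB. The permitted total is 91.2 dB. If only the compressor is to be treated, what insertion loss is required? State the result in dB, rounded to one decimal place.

4.6 dB

Fixed contribution from the other sources: Σ 10^(L/10) = 10^(78.3/10) + 10^(85.4/10) = 4.143e+08 (86.17 dB).
The limit corresponds to 10^(91.2/10) = 1.318e+09; subtracting the fixed part leaves 9.039e+08 for the compressor, i.e. 89.56 dB.
Required insertion loss = 94.2 − 89.56 = 4.64 dB.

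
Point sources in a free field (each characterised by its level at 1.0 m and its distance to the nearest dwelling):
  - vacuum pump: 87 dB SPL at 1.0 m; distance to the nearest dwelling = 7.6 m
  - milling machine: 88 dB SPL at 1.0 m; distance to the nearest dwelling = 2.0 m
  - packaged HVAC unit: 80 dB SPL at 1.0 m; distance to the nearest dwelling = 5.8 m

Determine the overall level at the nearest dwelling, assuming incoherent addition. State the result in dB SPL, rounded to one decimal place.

Propagate each source to the receiver with L = L_ref − 20·log₁₀(r/r_ref), then add intensities.
vacuum pump: 87 − 20·log₁₀(7.6/1.0) = 87 − 17.62 = 69.38 dB SPL.
milling machine: 88 − 20·log₁₀(2.0/1.0) = 88 − 6.02 = 81.98 dB SPL.
packaged HVAC unit: 80 − 20·log₁₀(5.8/1.0) = 80 − 15.27 = 64.73 dB SPL.
Σ 10^(L/10) = 1.694e+08 → L_total = 10·log₁₀(1.694e+08) = 82.29 dB SPL.

82.3 dB SPL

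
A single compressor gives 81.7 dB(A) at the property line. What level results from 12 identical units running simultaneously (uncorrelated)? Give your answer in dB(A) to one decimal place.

92.5 dB(A)

N identical incoherent sources raise the level by 10·log₁₀ N.
L_total = 81.7 + 10·log₁₀(12) = 81.7 + 10.792 = 92.49 dB(A).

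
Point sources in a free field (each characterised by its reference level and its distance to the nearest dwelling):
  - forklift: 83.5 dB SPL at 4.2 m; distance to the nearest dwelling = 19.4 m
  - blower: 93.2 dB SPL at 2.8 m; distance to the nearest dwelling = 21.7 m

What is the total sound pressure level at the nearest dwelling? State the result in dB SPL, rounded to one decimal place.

Propagate each source to the receiver with L = L_ref − 20·log₁₀(r/r_ref), then add intensities.
forklift: 83.5 − 20·log₁₀(19.4/4.2) = 83.5 − 13.29 = 70.21 dB SPL.
blower: 93.2 − 20·log₁₀(21.7/2.8) = 93.2 − 17.79 = 75.41 dB SPL.
Σ 10^(L/10) = 4.528e+07 → L_total = 10·log₁₀(4.528e+07) = 76.56 dB SPL.

76.6 dB SPL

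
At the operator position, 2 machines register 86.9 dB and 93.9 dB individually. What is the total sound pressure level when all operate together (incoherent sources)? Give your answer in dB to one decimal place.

94.7 dB

For uncorrelated sources the intensities add, so convert each level to linear form, sum, and take 10·log₁₀ of the total.
Σ 10^(L/10) = 10^(86.9/10) + 10^(93.9/10) = 2.944e+09.
L_total = 10·log₁₀(2.944e+09) = 94.69 dB.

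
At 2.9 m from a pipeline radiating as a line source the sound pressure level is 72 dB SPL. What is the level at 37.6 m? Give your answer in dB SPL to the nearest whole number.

61 dB SPL

Line-source attenuation: ΔL = 10·log₁₀(r₂/r₁) = 10·log₁₀(37.6/2.9) = 11.128 dB.
L₂ = 72 − 10·log₁₀(37.6/2.9) = 72 − 11.128 = 60.87 dB SPL.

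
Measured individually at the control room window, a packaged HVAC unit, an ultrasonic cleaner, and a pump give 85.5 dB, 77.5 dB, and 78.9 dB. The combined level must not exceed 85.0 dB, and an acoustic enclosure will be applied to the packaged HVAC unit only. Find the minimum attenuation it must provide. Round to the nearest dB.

The untreated sources together contribute 10^(77.5/10) + 10^(78.9/10) = 1.339e+08, i.e. 81.27 dB.
The limit corresponds to 10^(85.0/10) = 3.162e+08; subtracting the fixed part leaves 1.824e+08 for the packaged HVAC unit, i.e. 82.61 dB.
So the packaged HVAC unit must be reduced from 85.5 to 82.61 dB: IL = 2.89 dB.

3 dB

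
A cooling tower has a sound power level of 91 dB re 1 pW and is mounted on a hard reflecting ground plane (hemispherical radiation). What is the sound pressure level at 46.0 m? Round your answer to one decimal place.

The power spreads over a hemisphere of area 2π·r², so L_p = L_w − 10·log₁₀(2π·r²).
2π·r² = 1.33e+04 m², 10·log₁₀ of that is 41.237 dB.
L_p = 91 − 41.237 = 49.76 dB.

49.8 dB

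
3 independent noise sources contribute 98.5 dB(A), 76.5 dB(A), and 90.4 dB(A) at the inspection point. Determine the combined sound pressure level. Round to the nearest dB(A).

For uncorrelated sources the intensities add, so convert each level to linear form, sum, and take 10·log₁₀ of the total.
Σ 10^(L/10) = 10^(98.5/10) + 10^(76.5/10) + 10^(90.4/10) = 8.221e+09.
L_total = 10·log₁₀(8.221e+09) = 99.15 dB(A).

99 dB(A)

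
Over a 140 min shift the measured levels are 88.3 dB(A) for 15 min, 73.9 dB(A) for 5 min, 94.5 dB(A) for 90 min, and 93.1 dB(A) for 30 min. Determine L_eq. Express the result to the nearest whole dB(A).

L_eq = 10·log₁₀[(1/T)·Σ tᵢ·10^(Lᵢ/10)] with T = 140 min.
Σ tᵢ·10^(Lᵢ/10) = 15·10^(88.3/10) + 5·10^(73.9/10) + 90·10^(94.5/10) + 30·10^(93.1/10) = 3.252e+11.
L_eq = 10·log₁₀(3.252e+11/140) = 93.66 dB(A).

94 dB(A)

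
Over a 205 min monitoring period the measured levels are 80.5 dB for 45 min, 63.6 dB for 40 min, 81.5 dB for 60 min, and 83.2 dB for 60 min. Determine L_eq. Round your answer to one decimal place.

81.1 dB

Weight each interval's intensity by its duration and average over T = 205 min:
Σ tᵢ·10^(Lᵢ/10) = 45·10^(80.5/10) + 40·10^(63.6/10) + 60·10^(81.5/10) + 60·10^(83.2/10) = 2.615e+10.
L_eq = 10·log₁₀(2.615e+10/205) = 81.06 dB.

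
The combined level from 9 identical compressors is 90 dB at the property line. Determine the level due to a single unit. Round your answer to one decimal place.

Dividing the total intensity by 9 lowers the level by 10·log₁₀ 9 = 9.542 dB: L₁ = 90 − 9.542.

80.5 dB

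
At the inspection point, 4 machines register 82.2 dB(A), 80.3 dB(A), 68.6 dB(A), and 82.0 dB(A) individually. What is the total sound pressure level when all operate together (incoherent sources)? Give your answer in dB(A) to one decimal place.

For uncorrelated sources the intensities add, so convert each level to linear form, sum, and take 10·log₁₀ of the total.
Σ 10^(L/10) = 10^(82.2/10) + 10^(80.3/10) + 10^(68.6/10) + 10^(82.0/10) = 4.388e+08.
L_total = 10·log₁₀(4.388e+08) = 86.42 dB(A).

86.4 dB(A)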